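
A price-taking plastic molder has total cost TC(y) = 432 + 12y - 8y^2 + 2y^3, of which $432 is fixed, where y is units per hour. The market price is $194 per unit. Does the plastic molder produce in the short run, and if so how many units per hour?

Produce at y = 7

From TC, MC = TC'(y) = 12 - 16y + 6y^2 and AVC = VC/y = 12 - 8y + 2y^2.
The AVC parabola has its vertex at y = 8/4 = 2, where AVC = 12 - 8·2 + 2·2^2 = $4.
Since P = $194 ≥ min AVC = $4, price covers variable cost and the firm should produce.
P = MC gives -182 - 16y + 6y^2 = 0, with roots -13/3 and 7. Take the larger (rising MC): y* = 7.
Check: AVC at y = 7 is $54 ≤ P, so revenue covers variable cost.
Profit = P·y − TC = 194·7 − 810 = $548.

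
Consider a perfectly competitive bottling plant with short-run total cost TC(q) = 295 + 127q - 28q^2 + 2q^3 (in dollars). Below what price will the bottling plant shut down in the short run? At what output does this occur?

$29 per unit, at q = 7

The firm shuts down when price falls below the minimum of average variable cost. AVC = VC/q = 127 - 28q + 2q^2.
dAVC/dq = -28 + 4q = 0 gives q = 7. min AVC = 127 - 28·7 + 2·7^2 = 29.
So the shutdown price is $29.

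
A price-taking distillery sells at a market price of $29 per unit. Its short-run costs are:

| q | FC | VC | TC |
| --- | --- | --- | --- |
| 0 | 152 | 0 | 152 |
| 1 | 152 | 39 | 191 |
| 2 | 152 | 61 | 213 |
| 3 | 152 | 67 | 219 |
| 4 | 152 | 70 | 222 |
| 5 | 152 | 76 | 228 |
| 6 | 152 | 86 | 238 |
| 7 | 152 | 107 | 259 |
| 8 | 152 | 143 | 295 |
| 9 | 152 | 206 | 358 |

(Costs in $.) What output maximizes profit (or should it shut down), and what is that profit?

Tabulate TR − TC: q=0: -152; q=1: -162; q=2: -155; q=3: -132; q=4: -106; q=5: -83; q=6: -64; q=7: -56; q=8: -63; q=9: -97.
Profit is maximized at q = 7. AVC there is 107/7 = $15.29 ≤ P, so producing beats shutting down (which would give -$152).

q = 7; profit = -$56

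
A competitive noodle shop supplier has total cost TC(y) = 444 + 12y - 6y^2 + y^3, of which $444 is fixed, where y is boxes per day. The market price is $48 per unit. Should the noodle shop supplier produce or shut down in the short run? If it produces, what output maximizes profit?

From TC, MC = TC'(y) = 12 - 12y + 3y^2 and AVC = VC/y = 12 - 6y + y^2.
AVC is minimized where dAVC/dy = -6 + 2y = 0, at y = 3; min AVC = 12 - 6·3 + 3^2 = $3.
Since P = $48 ≥ min AVC = $3, price covers variable cost and the firm should produce.
Solving P = MC: -36 - 12y + 3y^2 = 0 ⇒ y = -2 or 6. On the upward-sloping branch, y* = 6.
Check: AVC at y = 6 is $12 ≤ P, so revenue covers variable cost.
Profit = P·y − TC = 48·6 − 516 = -$228, a loss, but smaller than the $444 fixed cost the firm would lose by shutting down.

Produce at y = 6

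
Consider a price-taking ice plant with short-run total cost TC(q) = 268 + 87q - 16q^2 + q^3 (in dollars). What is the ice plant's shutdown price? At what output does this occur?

$23 per unit, at q = 8

Short-run supply begins at min AVC. From VC = 87q - 16q^2 + q^3, AVC = 87 - 16q + q^2.
dAVC/dq = -16 + 2q = 0 gives q = 8. min AVC = 87 - 16·8 + 8^2 = 23.
So the shutdown price is $23.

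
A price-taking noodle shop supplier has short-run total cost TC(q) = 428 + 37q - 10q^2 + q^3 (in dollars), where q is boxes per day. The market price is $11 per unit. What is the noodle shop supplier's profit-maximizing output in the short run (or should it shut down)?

Variable cost is VC = 37q - 10q^2 + q^3, so AVC = VC/q = 37 - 10q + q^2 and MC = dTC/dq = 37 - 20q + 3q^2.
The AVC parabola has its vertex at q = 10/2 = 5, where AVC = 37 - 10·5 + 5^2 = $12.
P = $11 lies below min AVC = $12; no output level covers variable cost.
Shutting down limits the loss to fixed cost, $428.

Shut down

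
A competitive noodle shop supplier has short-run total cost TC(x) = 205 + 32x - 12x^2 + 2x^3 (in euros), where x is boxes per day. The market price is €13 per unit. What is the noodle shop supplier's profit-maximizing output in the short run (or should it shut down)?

Shut down

From TC, MC = TC'(x) = 32 - 24x + 6x^2 and AVC = VC/x = 32 - 12x + 2x^2.
The AVC parabola has its vertex at x = 12/4 = 3, where AVC = 32 - 12·3 + 2·3^2 = €14.
With P < min AVC (€13 < €14), every unit sold adds to the loss.
The firm minimizes its loss by shutting down and losing only its fixed cost of €205.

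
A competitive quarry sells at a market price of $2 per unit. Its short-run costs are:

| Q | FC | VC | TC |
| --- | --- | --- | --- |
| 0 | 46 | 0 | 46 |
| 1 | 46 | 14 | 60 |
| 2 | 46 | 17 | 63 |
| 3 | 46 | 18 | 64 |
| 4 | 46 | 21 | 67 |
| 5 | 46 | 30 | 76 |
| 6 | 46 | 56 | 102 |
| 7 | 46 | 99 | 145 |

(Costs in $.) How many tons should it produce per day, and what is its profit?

Tabulate TR − TC: Q=0: -46; Q=1: -58; Q=2: -59; Q=3: -58; Q=4: -59; Q=5: -66; Q=6: -90; Q=7: -131.
Profit is highest at Q = 0. Equivalently, the lowest AVC in the table is 21/4 ≈ $5.25 at Q = 4, and P = $2 falls below it — price never covers variable cost, so the firm shuts down and loses only its fixed cost.

Q = 0 (shut down); profit = -$46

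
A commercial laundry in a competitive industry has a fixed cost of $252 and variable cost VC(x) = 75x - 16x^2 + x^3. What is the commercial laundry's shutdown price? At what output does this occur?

The shutdown price is the minimum of AVC. VC = 75x - 16x^2 + x^3, so AVC = 75 - 16x + x^2.
At the minimum of AVC, MC = AVC. MC = 75 - 32x + 3x^2; setting MC = AVC gives 2x^2 - 16x = 0, so x = 8. min AVC = 11.
For P < $11 the firm produces nothing.

$11 per unit, at x = 8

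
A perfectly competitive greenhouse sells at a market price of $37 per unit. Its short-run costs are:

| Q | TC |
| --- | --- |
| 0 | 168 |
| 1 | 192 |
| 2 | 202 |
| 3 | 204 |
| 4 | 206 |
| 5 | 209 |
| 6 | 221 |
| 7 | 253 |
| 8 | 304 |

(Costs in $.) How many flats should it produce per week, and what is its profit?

Q = 7; profit = $6

Profit at each row (π = 37Q − TC): Q=0: -168; Q=1: -155; Q=2: -128; Q=3: -93; Q=4: -58; Q=5: -24; Q=6: 1; Q=7: 6; Q=8: -8.
Profit is maximized at Q = 7. AVC there is 85/7 = $12.14 ≤ P, so producing beats shutting down (which would give -$168).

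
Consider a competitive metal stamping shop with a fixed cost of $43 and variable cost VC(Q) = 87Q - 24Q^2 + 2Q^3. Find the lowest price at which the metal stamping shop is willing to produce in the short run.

The shutdown price is the minimum of AVC. VC = 87Q - 24Q^2 + 2Q^3, so AVC = 87 - 24Q + 2Q^2.
dAVC/dQ = -24 + 4Q = 0 gives Q = 6. min AVC = 87 - 24·6 + 2·6^2 = 15.
For P < $15 the firm produces nothing.

$15 per unit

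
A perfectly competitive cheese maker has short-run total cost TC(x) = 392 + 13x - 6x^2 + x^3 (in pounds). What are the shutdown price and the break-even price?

Shutdown price = min AVC. AVC = 13 - 6x + x^2, with vertex at x = 3 and minimum £4.
ATC = 392/x + 13 - 6x + x^2. Setting dATC/dx = −392/x^2 − 6 + 2x = 0 gives x = 7 (since 2·7^3 − 6·7^2 = 392).
min ATC = 392/7 + 13 − 6·7 + 7^2 = £76. That is the break-even price.
Between these two prices the firm operates at a loss; above £76 it earns a profit.

Shutdown price = £4; break-even price = £76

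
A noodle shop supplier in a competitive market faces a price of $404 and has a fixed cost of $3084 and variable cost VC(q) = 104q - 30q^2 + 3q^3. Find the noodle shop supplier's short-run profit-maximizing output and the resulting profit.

AVC = 104 - 30q + 3q^2 has its minimum $29 at q = 5; price $404 clears that bar, so the firm operates.
With MC = 104 - 60q + 9q^2, P = MC on the upward-sloping part at q* = 10.
TR = 404·10 = 4040. TC = 3084 + 1040 = 4124. Profit = 4040 − 4124 = -$84.
That loss of $84 beats the $3084 the firm would lose by shutting down; producing recovers $3000 of fixed cost.

Profit = -$84 at q = 10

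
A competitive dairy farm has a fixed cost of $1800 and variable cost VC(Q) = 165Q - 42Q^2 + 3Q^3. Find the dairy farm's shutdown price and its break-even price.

Shutdown price = $18; break-even price = $225

AVC = 165 - 42Q + 3Q^2; minimized at Q = 7, giving min AVC = $18. That is the shutdown price.
ATC = 1800/Q + 165 - 42Q + 3Q^2. Setting dATC/dQ = −1800/Q^2 − 42 + 6Q = 0 gives Q = 10 (since 6·10^3 − 42·10^2 = 1800).
min ATC = 1800/10 + 165 − 42·10 + 3·10^2 = $225. That is the break-even price.
For $18 ≤ P < $225 the firm produces at a loss; below $18 it shuts down.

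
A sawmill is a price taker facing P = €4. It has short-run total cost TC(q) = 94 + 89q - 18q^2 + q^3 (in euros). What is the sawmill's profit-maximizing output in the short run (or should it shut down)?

Shut down

Variable cost is VC = 89q - 18q^2 + q^3, so AVC = VC/q = 89 - 18q + q^2 and MC = dTC/dq = 89 - 36q + 3q^2.
AVC hits its minimum where MC = AVC, at q = 9, giving min AVC = 89 - 18·9 + 9^2 = €8.
P = €4 lies below min AVC = €8; no output level covers variable cost.
Best response: produce nothing and absorb the €94 fixed cost.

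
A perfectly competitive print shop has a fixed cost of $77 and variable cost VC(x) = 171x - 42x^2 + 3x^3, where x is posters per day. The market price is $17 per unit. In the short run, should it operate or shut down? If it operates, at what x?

Strip out fixed cost: VC = 171x - 42x^2 + 3x^3. Then AVC = 171 - 42x + 3x^2 and MC = 171 - 84x + 9x^2.
The AVC parabola has its vertex at x = 42/6 = 7, where AVC = 171 - 42·7 + 3·7^2 = $24.
Since P = $17 < min AVC = $24, price fails to cover variable cost at any output.
Best response: produce nothing and absorb the $77 fixed cost.

Shut down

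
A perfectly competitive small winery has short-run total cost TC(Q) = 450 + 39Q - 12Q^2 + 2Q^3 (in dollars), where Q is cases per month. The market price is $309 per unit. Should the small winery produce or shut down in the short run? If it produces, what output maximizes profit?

Produce at Q = 9

Variable cost is VC = 39Q - 12Q^2 + 2Q^3, so AVC = VC/Q = 39 - 12Q + 2Q^2 and MC = dTC/dQ = 39 - 24Q + 6Q^2.
The AVC parabola has its vertex at Q = 12/4 = 3, where AVC = 39 - 12·3 + 2·3^2 = $21.
Because $309 ≥ $21, revenue can cover variable cost; the firm operates.
P = MC gives -270 - 24Q + 6Q^2 = 0, with roots -5 and 9. Take the larger (rising MC): Q* = 9.
Check: AVC at Q = 9 is $93 ≤ P, so revenue covers variable cost.
Profit = P·Q − TC = 309·9 − 1287 = $1494.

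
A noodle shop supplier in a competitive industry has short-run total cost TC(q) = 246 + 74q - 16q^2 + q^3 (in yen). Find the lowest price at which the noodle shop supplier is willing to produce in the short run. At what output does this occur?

The shutdown price is the minimum of AVC. VC = 74q - 16q^2 + q^3, so AVC = 74 - 16q + q^2.
dAVC/dq = -16 + 2q = 0 gives q = 8. min AVC = 74 - 16·8 + 8^2 = 10.
So the shutdown price is ¥10.

¥10 per unit, at q = 8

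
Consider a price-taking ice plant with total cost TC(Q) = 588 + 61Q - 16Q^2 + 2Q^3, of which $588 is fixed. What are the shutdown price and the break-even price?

Shutdown price = $29; break-even price = $131

AVC = 61 - 16Q + 2Q^2; minimized at Q = 4, giving min AVC = $29. That is the shutdown price.
ATC = 588/Q + 61 - 16Q + 2Q^2. Setting dATC/dQ = −588/Q^2 − 16 + 4Q = 0 gives Q = 7 (since 4·7^3 − 16·7^2 = 588).
min ATC = 588/7 + 61 − 16·7 + 2·7^2 = $131. That is the break-even price.
For $29 ≤ P < $131 the firm produces at a loss; below $29 it shuts down.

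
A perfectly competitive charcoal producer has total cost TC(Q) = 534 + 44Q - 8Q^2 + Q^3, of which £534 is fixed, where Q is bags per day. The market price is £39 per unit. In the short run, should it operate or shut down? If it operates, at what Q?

From TC, MC = TC'(Q) = 44 - 16Q + 3Q^2 and AVC = VC/Q = 44 - 8Q + Q^2.
AVC is minimized where dAVC/dQ = -8 + 2Q = 0, at Q = 4; min AVC = 44 - 8·4 + 4^2 = £28.
Because £39 ≥ £28, revenue can cover variable cost; the firm operates.
P = MC gives 5 - 16Q + 3Q^2 = 0, with roots 1/3 and 5. Take the larger (rising MC): Q* = 5.
Check: AVC at Q = 5 is £29 ≤ P, so revenue covers variable cost.
Profit = P·Q − TC = 39·5 − 679 = -£484, a loss, but smaller than the £534 fixed cost the firm would lose by shutting down.

Produce at Q = 5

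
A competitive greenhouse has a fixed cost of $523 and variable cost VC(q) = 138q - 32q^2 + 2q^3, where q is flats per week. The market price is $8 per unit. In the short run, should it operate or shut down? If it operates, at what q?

Shut down

Strip out fixed cost: VC = 138q - 32q^2 + 2q^3. Then AVC = 138 - 32q + 2q^2 and MC = 138 - 64q + 6q^2.
AVC is minimized where dAVC/dq = -32 + 4q = 0, at q = 8; min AVC = 138 - 32·8 + 2·8^2 = $10.
With P < min AVC ($8 < $10), every unit sold adds to the loss.
The firm minimizes its loss by shutting down and losing only its fixed cost of $523.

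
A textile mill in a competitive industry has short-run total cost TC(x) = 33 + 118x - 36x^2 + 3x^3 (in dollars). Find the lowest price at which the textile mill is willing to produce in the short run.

$10 per unit

Short-run supply begins at min AVC. From VC = 118x - 36x^2 + 3x^3, AVC = 118 - 36x + 3x^2.
dAVC/dx = -36 + 6x = 0 gives x = 6. min AVC = 118 - 36·6 + 3·6^2 = 10.
So the shutdown price is $10.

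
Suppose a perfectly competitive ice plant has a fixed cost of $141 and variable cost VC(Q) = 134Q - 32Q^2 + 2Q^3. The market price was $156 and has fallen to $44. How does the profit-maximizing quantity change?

Output falls from 11 to 9

MC = 134 - 64Q + 6Q^2; the shutdown threshold is min AVC = $6 (at Q = 8).
With P = $156 above the shutdown price, P = MC gives Q = 11.
At P = $44 ≥ min AVC, set P = MC: Q = 9. The firm stays open but cuts output.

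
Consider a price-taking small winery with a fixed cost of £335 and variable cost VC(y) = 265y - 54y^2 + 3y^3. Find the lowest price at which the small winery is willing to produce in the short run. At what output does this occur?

£22 per unit, at y = 9

The shutdown price is the minimum of AVC. VC = 265y - 54y^2 + 3y^3, so AVC = 265 - 54y + 3y^2.
At the minimum of AVC, MC = AVC. MC = 265 - 108y + 9y^2; setting MC = AVC gives 6y^2 - 54y = 0, so y = 9. min AVC = 22.
The firm shuts down for any P below £22.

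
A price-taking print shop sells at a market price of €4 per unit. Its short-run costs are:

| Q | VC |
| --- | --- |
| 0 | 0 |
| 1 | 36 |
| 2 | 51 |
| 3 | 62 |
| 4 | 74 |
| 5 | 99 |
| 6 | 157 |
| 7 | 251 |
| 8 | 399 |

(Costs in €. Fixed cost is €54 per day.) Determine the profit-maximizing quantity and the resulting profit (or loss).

Profit at each row (π = 4Q − TC): Q=0: -54; Q=1: -86; Q=2: -97; Q=3: -104; Q=4: -112; Q=5: -133; Q=6: -187; Q=7: -277; Q=8: -421.
Profit is highest at Q = 0. Equivalently, the lowest AVC in the table is 74/4 ≈ €18.50 at Q = 4, and P = €4 falls below it — price never covers variable cost, so the firm shuts down and loses only its fixed cost.

Q = 0 (shut down); profit = -€54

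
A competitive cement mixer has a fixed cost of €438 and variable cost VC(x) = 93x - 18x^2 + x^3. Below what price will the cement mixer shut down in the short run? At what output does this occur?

Short-run supply begins at min AVC. From VC = 93x - 18x^2 + x^3, AVC = 93 - 18x + x^2.
dAVC/dx = -18 + 2x = 0 gives x = 9. min AVC = 93 - 18·9 + 9^2 = 12.
The firm shuts down for any P below €12.

€12 per unit, at x = 9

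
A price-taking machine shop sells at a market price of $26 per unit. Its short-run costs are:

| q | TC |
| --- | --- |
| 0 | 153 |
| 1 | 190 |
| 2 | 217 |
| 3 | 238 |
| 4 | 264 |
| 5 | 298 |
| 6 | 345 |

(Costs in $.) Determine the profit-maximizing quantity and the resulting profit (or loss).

Tabulate TR − TC: q=0: -153; q=1: -164; q=2: -165; q=3: -160; q=4: -160; q=5: -168; q=6: -189.
Profit is highest at q = 0. Equivalently, the lowest AVC in the table is 111/4 ≈ $27.75 at q = 4, and P = $26 falls below it — price never covers variable cost, so the firm shuts down and loses only its fixed cost.

q = 0 (shut down); profit = -$153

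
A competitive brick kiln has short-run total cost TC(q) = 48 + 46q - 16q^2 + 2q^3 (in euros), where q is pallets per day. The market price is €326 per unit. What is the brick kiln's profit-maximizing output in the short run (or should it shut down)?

Variable cost is VC = 46q - 16q^2 + 2q^3, so AVC = VC/q = 46 - 16q + 2q^2 and MC = dTC/dq = 46 - 32q + 6q^2.
AVC hits its minimum where MC = AVC, at q = 4, giving min AVC = 46 - 16·4 + 2·4^2 = €14.
P = €326 exceeds min AVC = €14, so the firm stays open.
Set P = MC: 326 = 46 - 32q + 6q^2 → -280 - 32q + 6q^2 = 0. The roots are q = -14/3 and q = 10; the profit-maximizing output is on the rising part of MC, so q* = 10.
Check: AVC at q = 10 is €86 ≤ P, so revenue covers variable cost.
Profit = P·q − TC = 326·10 − 908 = €2352.

Produce at q = 10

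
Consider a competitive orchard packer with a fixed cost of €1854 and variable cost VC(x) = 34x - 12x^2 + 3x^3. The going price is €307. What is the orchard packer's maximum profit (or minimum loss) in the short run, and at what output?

AVC = 34 - 12x + 3x^2; min AVC = €22 at x = 2. Since P = €307 ≥ min AVC, the firm produces.
With MC = 34 - 24x + 9x^2, P = MC on the upward-sloping part at x* = 7.
TR = 307·7 = 2149. TC = 1854 + 679 = 2533. Profit = 2149 − 2533 = -€384.
That loss of €384 beats the €1854 the firm would lose by shutting down; producing recovers €1470 of fixed cost.

Profit = -€384 at x = 7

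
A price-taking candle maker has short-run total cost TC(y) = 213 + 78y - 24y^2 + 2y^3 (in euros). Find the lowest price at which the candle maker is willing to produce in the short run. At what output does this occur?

The shutdown price is the minimum of AVC. VC = 78y - 24y^2 + 2y^3, so AVC = 78 - 24y + 2y^2.
dAVC/dy = -24 + 4y = 0 gives y = 6. min AVC = 78 - 24·6 + 2·6^2 = 6.
The firm shuts down for any P below €6.

€6 per unit, at y = 6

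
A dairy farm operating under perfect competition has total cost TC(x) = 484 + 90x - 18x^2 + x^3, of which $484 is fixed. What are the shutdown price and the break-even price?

Shutdown price = $9; break-even price = $57

Shutdown price = min AVC. AVC = 90 - 18x + x^2, with vertex at x = 9 and minimum $9.
ATC = 484/x + 90 - 18x + x^2. Setting dATC/dx = −484/x^2 − 18 + 2x = 0 gives x = 11 (since 2·11^3 − 18·11^2 = 484).
min ATC = 484/11 + 90 − 18·11 + 11^2 = $57. That is the break-even price.
For $9 ≤ P < $57 the firm produces at a loss; below $9 it shuts down.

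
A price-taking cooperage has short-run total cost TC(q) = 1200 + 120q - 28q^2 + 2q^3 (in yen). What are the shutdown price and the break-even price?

Shutdown price = ¥22; break-even price = ¥160

Shutdown price = min AVC. AVC = 120 - 28q + 2q^2, with vertex at q = 7 and minimum ¥22.
ATC = 1200/q + 120 - 28q + 2q^2. Setting dATC/dq = −1200/q^2 − 28 + 4q = 0 gives q = 10 (since 4·10^3 − 28·10^2 = 1200).
min ATC = 1200/10 + 120 − 28·10 + 2·10^2 = ¥160. That is the break-even price.
Between these two prices the firm operates at a loss; above ¥160 it earns a profit.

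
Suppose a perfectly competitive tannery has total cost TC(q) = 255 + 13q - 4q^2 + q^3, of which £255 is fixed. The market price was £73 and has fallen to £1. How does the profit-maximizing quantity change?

AVC = 13 - 4q + q^2, minimized at q = 2 where min AVC = £9. MC = 13 - 8q + 3q^2.
At P = £73 ≥ min AVC, set P = MC on the rising branch: q = 6.
At P = £1 < min AVC = £9, price no longer covers variable cost at any output, so the firm shuts down: q = 0.

Output falls from 6 to 0 (the firm shuts down)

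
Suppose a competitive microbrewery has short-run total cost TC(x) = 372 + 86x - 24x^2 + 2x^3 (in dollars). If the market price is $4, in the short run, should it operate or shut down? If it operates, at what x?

Shut down

From TC, MC = TC'(x) = 86 - 48x + 6x^2 and AVC = VC/x = 86 - 24x + 2x^2.
AVC is minimized where dAVC/dx = -24 + 4x = 0, at x = 6; min AVC = 86 - 24·6 + 2·6^2 = $14.
With P < min AVC ($4 < $14), every unit sold adds to the loss.
Best response: produce nothing and absorb the $372 fixed cost.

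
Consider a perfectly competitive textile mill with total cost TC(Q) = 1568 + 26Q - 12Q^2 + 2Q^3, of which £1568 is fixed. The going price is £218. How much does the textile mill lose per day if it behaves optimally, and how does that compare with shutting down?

AVC = 26 - 12Q + 2Q^2 has its minimum £8 at Q = 3; price £218 clears that bar, so the firm operates.
With MC = 26 - 24Q + 6Q^2, P = MC on the upward-sloping part at Q* = 8.
TR = 218·8 = 1744. TC = 1568 + 464 = 2032. Profit = 1744 − 2032 = -£288.
Shutting down would mean losing the fixed cost of £1568, so operating at a loss of £288 is better by £1280.

Profit = -£288 at Q = 8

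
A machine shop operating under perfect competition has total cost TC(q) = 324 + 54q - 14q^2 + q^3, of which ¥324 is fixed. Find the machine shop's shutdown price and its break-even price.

AVC = 54 - 14q + q^2; minimized at q = 7, giving min AVC = ¥5. That is the shutdown price.
ATC = 324/q + 54 - 14q + q^2. Setting dATC/dq = −324/q^2 − 14 + 2q = 0 gives q = 9 (since 2·9^3 − 14·9^2 = 324).
min ATC = 324/9 + 54 − 14·9 + 9^2 = ¥45. That is the break-even price.
For ¥5 ≤ P < ¥45 the firm produces at a loss; below ¥5 it shuts down.

Shutdown price = ¥5; break-even price = ¥45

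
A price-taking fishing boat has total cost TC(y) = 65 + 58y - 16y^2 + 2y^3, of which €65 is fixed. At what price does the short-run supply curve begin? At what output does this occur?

The shutdown price is the minimum of AVC. VC = 58y - 16y^2 + 2y^3, so AVC = 58 - 16y + 2y^2.
dAVC/dy = -16 + 4y = 0 gives y = 4. min AVC = 58 - 16·4 + 2·4^2 = 26.
So the shutdown price is €26.

€26 per unit, at y = 4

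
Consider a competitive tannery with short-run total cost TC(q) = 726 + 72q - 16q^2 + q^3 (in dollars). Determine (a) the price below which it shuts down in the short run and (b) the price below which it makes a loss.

AVC = 72 - 16q + q^2; minimized at q = 8, giving min AVC = $8. That is the shutdown price.
ATC = 726/q + 72 - 16q + q^2. Setting dATC/dq = −726/q^2 − 16 + 2q = 0 gives q = 11 (since 2·11^3 − 16·11^2 = 726).
min ATC = 726/11 + 72 − 16·11 + 11^2 = $83. That is the break-even price.
Between these two prices the firm operates at a loss; above $83 it earns a profit.

Shutdown price = $8; break-even price = $83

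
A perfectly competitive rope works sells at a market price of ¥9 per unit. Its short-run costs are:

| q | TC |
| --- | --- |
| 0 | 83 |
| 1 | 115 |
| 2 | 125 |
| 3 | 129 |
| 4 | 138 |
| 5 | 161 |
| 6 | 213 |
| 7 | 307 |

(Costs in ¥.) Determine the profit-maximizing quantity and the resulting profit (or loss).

q = 0 (shut down); profit = -¥83

Tabulate TR − TC: q=0: -83; q=1: -106; q=2: -107; q=3: -102; q=4: -102; q=5: -116; q=6: -159; q=7: -244.
Profit is highest at q = 0. Equivalently, the lowest AVC in the table is 55/4 ≈ ¥13.75 at q = 4, and P = ¥9 falls below it — price never covers variable cost, so the firm shuts down and loses only its fixed cost.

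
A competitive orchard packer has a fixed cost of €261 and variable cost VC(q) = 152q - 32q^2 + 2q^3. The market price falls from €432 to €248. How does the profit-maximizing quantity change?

Output falls from 14 to 12

MC = 152 - 64q + 6q^2; the shutdown threshold is min AVC = €24 (at q = 8).
At P = €432 ≥ min AVC, set P = MC on the rising branch: q = 14.
At P = €248 ≥ min AVC, set P = MC: q = 12. The firm stays open but cuts output.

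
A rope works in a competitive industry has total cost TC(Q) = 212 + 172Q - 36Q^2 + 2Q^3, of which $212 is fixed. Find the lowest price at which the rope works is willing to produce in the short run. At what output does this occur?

Short-run supply begins at min AVC. From VC = 172Q - 36Q^2 + 2Q^3, AVC = 172 - 36Q + 2Q^2.
At the minimum of AVC, MC = AVC. MC = 172 - 72Q + 6Q^2; setting MC = AVC gives 4Q^2 - 36Q = 0, so Q = 9. min AVC = 10.
So the shutdown price is $10.

$10 per unit, at Q = 9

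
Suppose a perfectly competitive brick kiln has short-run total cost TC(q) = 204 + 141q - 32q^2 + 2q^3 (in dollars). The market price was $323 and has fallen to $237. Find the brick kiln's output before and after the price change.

Output falls from 13 to 12

AVC = 141 - 32q + 2q^2, minimized at q = 8 where min AVC = $13. MC = 141 - 64q + 6q^2.
At P = $323 ≥ min AVC, set P = MC on the rising branch: q = 13.
At P = $237 ≥ min AVC, set P = MC: q = 12. The firm stays open but cuts output.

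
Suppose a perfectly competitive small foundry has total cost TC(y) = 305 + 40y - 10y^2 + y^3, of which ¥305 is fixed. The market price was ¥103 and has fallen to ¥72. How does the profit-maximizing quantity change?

MC = 40 - 20y + 3y^2; the shutdown threshold is min AVC = ¥15 (at y = 5).
At P = ¥103 ≥ min AVC, set P = MC on the rising branch: y = 9.
At P = ¥72 ≥ min AVC, set P = MC: y = 8. The firm stays open but cuts output.

Output falls from 9 to 8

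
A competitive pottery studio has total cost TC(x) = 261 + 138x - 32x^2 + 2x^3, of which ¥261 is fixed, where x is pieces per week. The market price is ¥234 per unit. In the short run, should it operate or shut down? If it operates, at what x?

Produce at x = 12

Variable cost is VC = 138x - 32x^2 + 2x^3, so AVC = VC/x = 138 - 32x + 2x^2 and MC = dTC/dx = 138 - 64x + 6x^2.
The AVC parabola has its vertex at x = 32/4 = 8, where AVC = 138 - 32·8 + 2·8^2 = ¥10.
Since P = ¥234 ≥ min AVC = ¥10, price covers variable cost and the firm should produce.
Solving P = MC: -96 - 64x + 6x^2 = 0 ⇒ x = -4/3 or 12. On the upward-sloping branch, x* = 12.
Check: AVC at x = 12 is ¥42 ≤ P, so revenue covers variable cost.
Profit = P·x − TC = 234·12 − 765 = ¥2043.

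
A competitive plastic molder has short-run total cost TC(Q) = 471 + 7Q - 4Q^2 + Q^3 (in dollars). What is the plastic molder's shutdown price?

$3 per unit

The firm shuts down when price falls below the minimum of average variable cost. AVC = VC/Q = 7 - 4Q + Q^2.
At the minimum of AVC, MC = AVC. MC = 7 - 8Q + 3Q^2; setting MC = AVC gives 2Q^2 - 4Q = 0, so Q = 2. min AVC = 3.
For P < $3 the firm produces nothing.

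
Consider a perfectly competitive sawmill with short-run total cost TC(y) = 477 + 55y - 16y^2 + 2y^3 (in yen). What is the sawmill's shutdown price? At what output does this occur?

The firm shuts down when price falls below the minimum of average variable cost. AVC = VC/y = 55 - 16y + 2y^2.
At the minimum of AVC, MC = AVC. MC = 55 - 32y + 6y^2; setting MC = AVC gives 4y^2 - 16y = 0, so y = 4. min AVC = 23.
So the shutdown price is ¥23.

¥23 per unit, at y = 4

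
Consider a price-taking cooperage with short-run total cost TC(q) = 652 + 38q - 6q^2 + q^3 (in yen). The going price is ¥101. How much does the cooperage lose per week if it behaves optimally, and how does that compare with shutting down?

Profit = -¥260 at q = 7

AVC = 38 - 6q + q^2; min AVC = ¥29 at q = 3. Since P = ¥101 ≥ min AVC, the firm produces.
MC = 38 - 12q + 3q^2. Setting P = MC and taking the root on the rising branch gives q* = 7.
TR = 101·7 = 707. TC = 652 + 315 = 967. Profit = 707 − 967 = -¥260.
Shutting down would mean losing the fixed cost of ¥652, so operating at a loss of ¥260 is better by ¥392.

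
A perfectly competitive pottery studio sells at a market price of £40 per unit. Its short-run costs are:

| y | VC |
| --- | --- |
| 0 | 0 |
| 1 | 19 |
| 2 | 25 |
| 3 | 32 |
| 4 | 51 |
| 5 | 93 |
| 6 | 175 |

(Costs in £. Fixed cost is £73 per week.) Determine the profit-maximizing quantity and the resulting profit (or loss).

y = 4; profit = £36

Tabulate TR − TC: y=0: -73; y=1: -52; y=2: -18; y=3: 15; y=4: 36; y=5: 34; y=6: -8.
Profit is maximized at y = 4. AVC there is 51/4 = £12.75 ≤ P, so producing beats shutting down (which would give -£73).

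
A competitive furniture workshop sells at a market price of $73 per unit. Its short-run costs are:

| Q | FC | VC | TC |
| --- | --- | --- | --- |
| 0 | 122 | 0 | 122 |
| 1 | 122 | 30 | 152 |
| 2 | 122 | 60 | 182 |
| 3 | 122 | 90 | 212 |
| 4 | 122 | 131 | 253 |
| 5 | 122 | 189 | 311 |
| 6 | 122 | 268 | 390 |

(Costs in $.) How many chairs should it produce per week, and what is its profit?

Compute π = P·Q − TC at each output: Q=0: -122; Q=1: -79; Q=2: -36; Q=3: 7; Q=4: 39; Q=5: 54; Q=6: 48.
Profit is maximized at Q = 5. AVC there is 189/5 = $37.80 ≤ P, so producing beats shutting down (which would give -$122).

Q = 5; profit = $54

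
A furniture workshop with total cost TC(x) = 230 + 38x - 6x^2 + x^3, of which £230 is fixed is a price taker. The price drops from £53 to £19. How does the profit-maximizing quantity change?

AVC = 38 - 6x + x^2, minimized at x = 3 where min AVC = £29. MC = 38 - 12x + 3x^2.
At P = £53 ≥ min AVC, set P = MC on the rising branch: x = 5.
At P = £19 < min AVC = £29, price no longer covers variable cost at any output, so the firm shuts down: x = 0.

Output falls from 5 to 0 (the firm shuts down)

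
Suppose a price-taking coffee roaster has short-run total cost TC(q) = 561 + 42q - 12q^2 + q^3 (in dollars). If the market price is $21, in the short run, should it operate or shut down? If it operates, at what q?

Variable cost is VC = 42q - 12q^2 + q^3, so AVC = VC/q = 42 - 12q + q^2 and MC = dTC/dq = 42 - 24q + 3q^2.
AVC hits its minimum where MC = AVC, at q = 6, giving min AVC = 42 - 12·6 + 6^2 = $6.
Because $21 ≥ $6, revenue can cover variable cost; the firm operates.
Set P = MC: 21 = 42 - 24q + 3q^2 → 21 - 24q + 3q^2 = 0. The roots are q = 1 and q = 7; the profit-maximizing output is on the rising part of MC, so q* = 7.
Check: AVC at q = 7 is $7 ≤ P, so revenue covers variable cost.
Profit = P·q − TC = 21·7 − 610 = -$463, a loss, but smaller than the $561 fixed cost the firm would lose by shutting down.

Produce at q = 7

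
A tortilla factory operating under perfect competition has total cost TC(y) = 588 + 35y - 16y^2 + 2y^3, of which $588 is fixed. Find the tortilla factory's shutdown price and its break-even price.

Shutdown price = min AVC. AVC = 35 - 16y + 2y^2, with vertex at y = 4 and minimum $3.
ATC = 588/y + 35 - 16y + 2y^2. Setting dATC/dy = −588/y^2 − 16 + 4y = 0 gives y = 7 (since 4·7^3 − 16·7^2 = 588).
min ATC = 588/7 + 35 − 16·7 + 2·7^2 = $105. That is the break-even price.
Between these two prices the firm operates at a loss; above $105 it earns a profit.

Shutdown price = $3; break-even price = $105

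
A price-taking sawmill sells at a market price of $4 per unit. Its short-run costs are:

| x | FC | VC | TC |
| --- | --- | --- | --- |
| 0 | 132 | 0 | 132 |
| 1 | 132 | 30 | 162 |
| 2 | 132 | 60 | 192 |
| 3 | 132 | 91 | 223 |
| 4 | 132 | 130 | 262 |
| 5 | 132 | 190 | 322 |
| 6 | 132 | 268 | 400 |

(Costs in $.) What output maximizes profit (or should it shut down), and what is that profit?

x = 0 (shut down); profit = -$132

Profit at each row (π = 4x − TC): x=0: -132; x=1: -158; x=2: -184; x=3: -211; x=4: -246; x=5: -302; x=6: -376.
Profit is highest at x = 0. Equivalently, the lowest AVC in the table is 30/1 ≈ $30 at x = 1, and P = $4 falls below it — price never covers variable cost, so the firm shuts down and loses only its fixed cost.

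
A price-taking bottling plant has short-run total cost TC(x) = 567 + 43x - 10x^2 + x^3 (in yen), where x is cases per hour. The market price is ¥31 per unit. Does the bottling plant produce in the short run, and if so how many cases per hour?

Produce at x = 6

From TC, MC = TC'(x) = 43 - 20x + 3x^2 and AVC = VC/x = 43 - 10x + x^2.
AVC hits its minimum where MC = AVC, at x = 5, giving min AVC = 43 - 10·5 + 5^2 = ¥18.
Since P = ¥31 ≥ min AVC = ¥18, price covers variable cost and the firm should produce.
Solving P = MC: 12 - 20x + 3x^2 = 0 ⇒ x = 2/3 or 6. On the upward-sloping branch, x* = 6.
Check: AVC at x = 6 is ¥19 ≤ P, so revenue covers variable cost.
Profit = P·x − TC = 31·6 − 681 = -¥495, a loss, but smaller than the ¥567 fixed cost the firm would lose by shutting down.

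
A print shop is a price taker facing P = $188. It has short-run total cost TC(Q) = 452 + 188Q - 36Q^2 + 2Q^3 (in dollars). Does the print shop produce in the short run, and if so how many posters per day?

Variable cost is VC = 188Q - 36Q^2 + 2Q^3, so AVC = VC/Q = 188 - 36Q + 2Q^2 and MC = dTC/dQ = 188 - 72Q + 6Q^2.
The AVC parabola has its vertex at Q = 36/4 = 9, where AVC = 188 - 36·9 + 2·9^2 = $26.
Since P = $188 ≥ min AVC = $26, price covers variable cost and the firm should produce.
Set P = MC: 188 = 188 - 72Q + 6Q^2 → -72Q + 6Q^2 = 0. The roots are Q = 0 and Q = 12; the profit-maximizing output is on the rising part of MC, so Q* = 12.
Check: AVC at Q = 12 is $44 ≤ P, so revenue covers variable cost.
Profit = P·Q − TC = 188·12 − 980 = $1276.

Produce at Q = 12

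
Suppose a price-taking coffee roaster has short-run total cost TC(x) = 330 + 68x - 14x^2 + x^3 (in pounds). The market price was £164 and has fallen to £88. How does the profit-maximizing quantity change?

Output falls from 12 to 10

MC = 68 - 28x + 3x^2; the shutdown threshold is min AVC = £19 (at x = 7).
With P = £164 above the shutdown price, P = MC gives x = 12.
At P = £88 ≥ min AVC, set P = MC: x = 10. The firm stays open but cuts output.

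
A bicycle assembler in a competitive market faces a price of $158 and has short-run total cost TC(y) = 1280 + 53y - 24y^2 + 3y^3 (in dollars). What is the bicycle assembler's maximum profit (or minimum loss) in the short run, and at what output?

Profit = -$398 at y = 7

AVC = 53 - 24y + 3y^2; min AVC = $5 at y = 4. Since P = $158 ≥ min AVC, the firm produces.
With MC = 53 - 48y + 9y^2, P = MC on the upward-sloping part at y* = 7.
TR = 158·7 = 1106. TC = 1280 + 224 = 1504. Profit = 1106 − 1504 = -$398.
Shutting down would mean losing the fixed cost of $1280, so operating at a loss of $398 is better by $882.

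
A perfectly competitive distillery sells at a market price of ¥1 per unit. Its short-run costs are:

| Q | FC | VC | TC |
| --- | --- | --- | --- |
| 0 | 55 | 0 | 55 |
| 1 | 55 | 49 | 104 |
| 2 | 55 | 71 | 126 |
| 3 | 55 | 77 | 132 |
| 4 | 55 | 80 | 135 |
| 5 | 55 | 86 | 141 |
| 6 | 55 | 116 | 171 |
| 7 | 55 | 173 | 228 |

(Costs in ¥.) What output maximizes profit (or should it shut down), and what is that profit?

Q = 0 (shut down); profit = -¥55

Compute π = P·Q − TC at each output: Q=0: -55; Q=1: -103; Q=2: -124; Q=3: -129; Q=4: -131; Q=5: -136; Q=6: -165; Q=7: -221.
Profit is highest at Q = 0. Equivalently, the lowest AVC in the table is 86/5 ≈ ¥17.20 at Q = 5, and P = ¥1 falls below it — price never covers variable cost, so the firm shuts down and loses only its fixed cost.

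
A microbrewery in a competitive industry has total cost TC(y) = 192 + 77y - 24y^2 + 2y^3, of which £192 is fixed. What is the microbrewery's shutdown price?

The firm shuts down when price falls below the minimum of average variable cost. AVC = VC/y = 77 - 24y + 2y^2.
dAVC/dy = -24 + 4y = 0 gives y = 6. min AVC = 77 - 24·6 + 2·6^2 = 5.
The firm shuts down for any P below £5.

£5 per unit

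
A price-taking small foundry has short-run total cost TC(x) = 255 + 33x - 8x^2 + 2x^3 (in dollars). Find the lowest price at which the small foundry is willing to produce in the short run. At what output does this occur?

$25 per unit, at x = 2

The firm shuts down when price falls below the minimum of average variable cost. AVC = VC/x = 33 - 8x + 2x^2.
dAVC/dx = -8 + 4x = 0 gives x = 2. min AVC = 33 - 8·2 + 2·2^2 = 25.
So the shutdown price is $25.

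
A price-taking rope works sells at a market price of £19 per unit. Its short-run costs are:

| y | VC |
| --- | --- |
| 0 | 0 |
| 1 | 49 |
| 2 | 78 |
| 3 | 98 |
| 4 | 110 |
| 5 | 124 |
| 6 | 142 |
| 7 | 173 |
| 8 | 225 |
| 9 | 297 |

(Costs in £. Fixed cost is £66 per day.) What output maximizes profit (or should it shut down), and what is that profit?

y = 0 (shut down); profit = -£66

Profit at each row (π = 19y − TC): y=0: -66; y=1: -96; y=2: -106; y=3: -107; y=4: -100; y=5: -95; y=6: -94; y=7: -106; y=8: -139; y=9: -192.
Profit is highest at y = 0. Equivalently, the lowest AVC in the table is 142/6 ≈ £23.67 at y = 6, and P = £19 falls below it — price never covers variable cost, so the firm shuts down and loses only its fixed cost.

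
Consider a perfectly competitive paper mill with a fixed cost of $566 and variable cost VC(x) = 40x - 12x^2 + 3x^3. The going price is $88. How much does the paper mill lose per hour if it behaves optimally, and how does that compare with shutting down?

Profit = -$374 at x = 4

AVC = 40 - 12x + 3x^2 has its minimum $28 at x = 2; price $88 clears that bar, so the firm operates.
MC = 40 - 24x + 9x^2. Setting P = MC and taking the root on the rising branch gives x* = 4.
TR = 88·4 = 352. TC = 566 + 160 = 726. Profit = 352 − 726 = -$374.
By producing, the firm covers all variable cost plus $192 of fixed cost; shutting down would lose the full $566.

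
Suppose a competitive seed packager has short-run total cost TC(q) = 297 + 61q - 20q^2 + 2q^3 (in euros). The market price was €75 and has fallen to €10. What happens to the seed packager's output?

MC = 61 - 40q + 6q^2; the shutdown threshold is min AVC = €11 (at q = 5).
At P = €75 ≥ min AVC, set P = MC on the rising branch: q = 7.
At P = €10 < min AVC = €11, price no longer covers variable cost at any output, so the firm shuts down: q = 0.

Output falls from 7 to 0 (the firm shuts down)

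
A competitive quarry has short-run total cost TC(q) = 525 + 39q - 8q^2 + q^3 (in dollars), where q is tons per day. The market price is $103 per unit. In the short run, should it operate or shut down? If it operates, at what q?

From TC, MC = TC'(q) = 39 - 16q + 3q^2 and AVC = VC/q = 39 - 8q + q^2.
The AVC parabola has its vertex at q = 8/2 = 4, where AVC = 39 - 8·4 + 4^2 = $23.
Because $103 ≥ $23, revenue can cover variable cost; the firm operates.
P = MC gives -64 - 16q + 3q^2 = 0, with roots -8/3 and 8. Take the larger (rising MC): q* = 8.
Check: AVC at q = 8 is $39 ≤ P, so revenue covers variable cost.
Profit = P·q − TC = 103·8 − 837 = -$13, a loss, but smaller than the $525 fixed cost the firm would lose by shutting down.

Produce at q = 8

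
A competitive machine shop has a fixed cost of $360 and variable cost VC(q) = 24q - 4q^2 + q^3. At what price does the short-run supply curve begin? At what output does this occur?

$20 per unit, at q = 2

Short-run supply begins at min AVC. From VC = 24q - 4q^2 + q^3, AVC = 24 - 4q + q^2.
dAVC/dq = -4 + 2q = 0 gives q = 2. min AVC = 24 - 4·2 + 2^2 = 20.
The firm shuts down for any P below $20.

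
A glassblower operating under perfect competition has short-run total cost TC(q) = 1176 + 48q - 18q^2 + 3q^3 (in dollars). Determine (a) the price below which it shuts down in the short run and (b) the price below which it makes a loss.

Shutdown price = $21; break-even price = $237

Shutdown price = min AVC. AVC = 48 - 18q + 3q^2, with vertex at q = 3 and minimum $21.
ATC = 1176/q + 48 - 18q + 3q^2. Setting dATC/dq = −1176/q^2 − 18 + 6q = 0 gives q = 7 (since 6·7^3 − 18·7^2 = 1176).
min ATC = 1176/7 + 48 − 18·7 + 3·7^2 = $237. That is the break-even price.
Between these two prices the firm operates at a loss; above $237 it earns a profit.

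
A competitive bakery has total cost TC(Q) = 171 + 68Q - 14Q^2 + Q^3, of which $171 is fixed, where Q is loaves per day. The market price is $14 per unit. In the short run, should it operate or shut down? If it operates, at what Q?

Variable cost is VC = 68Q - 14Q^2 + Q^3, so AVC = VC/Q = 68 - 14Q + Q^2 and MC = dTC/dQ = 68 - 28Q + 3Q^2.
AVC hits its minimum where MC = AVC, at Q = 7, giving min AVC = 68 - 14·7 + 7^2 = $19.
P = $14 lies below min AVC = $19; no output level covers variable cost.
Shutting down limits the loss to fixed cost, $171.

Shut down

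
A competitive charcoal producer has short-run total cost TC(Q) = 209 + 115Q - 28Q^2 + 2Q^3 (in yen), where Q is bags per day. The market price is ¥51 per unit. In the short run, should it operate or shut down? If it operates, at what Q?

Produce at Q = 8

Strip out fixed cost: VC = 115Q - 28Q^2 + 2Q^3. Then AVC = 115 - 28Q + 2Q^2 and MC = 115 - 56Q + 6Q^2.
AVC is minimized where dAVC/dQ = -28 + 4Q = 0, at Q = 7; min AVC = 115 - 28·7 + 2·7^2 = ¥17.
Because ¥51 ≥ ¥17, revenue can cover variable cost; the firm operates.
P = MC gives 64 - 56Q + 6Q^2 = 0, with roots 4/3 and 8. Take the larger (rising MC): Q* = 8.
Check: AVC at Q = 8 is ¥19 ≤ P, so revenue covers variable cost.
Profit = P·Q − TC = 51·8 − 361 = ¥47.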